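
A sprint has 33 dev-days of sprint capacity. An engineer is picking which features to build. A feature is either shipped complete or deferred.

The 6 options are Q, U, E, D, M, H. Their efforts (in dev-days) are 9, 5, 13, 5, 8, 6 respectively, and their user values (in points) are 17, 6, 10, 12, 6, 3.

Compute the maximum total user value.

Q + U + E + D: effort 9 + 5 + 13 + 5 = 32 ≤ 33, user value 17 + 6 + 10 + 12 = 45.
Q + U + D + M + H: effort 9 + 5 + 5 + 8 + 6 = 33 ≤ 33, user value 17 + 6 + 12 + 6 + 3 = 44.
Best is Q, U, E, and D with total user value 45.

45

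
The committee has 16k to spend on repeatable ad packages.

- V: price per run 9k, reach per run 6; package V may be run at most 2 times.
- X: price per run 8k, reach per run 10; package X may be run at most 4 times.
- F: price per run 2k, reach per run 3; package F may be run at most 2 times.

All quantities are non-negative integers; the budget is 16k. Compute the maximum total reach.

20

This is a bounded integer knapsack.
F has the best ratio (3/2); taking only F gives at most 2×3 = 6 (stopped by the supply cap of 2).
Mixing does better — 2×X: price 16 ≤ 16, reach 2·10 = 20.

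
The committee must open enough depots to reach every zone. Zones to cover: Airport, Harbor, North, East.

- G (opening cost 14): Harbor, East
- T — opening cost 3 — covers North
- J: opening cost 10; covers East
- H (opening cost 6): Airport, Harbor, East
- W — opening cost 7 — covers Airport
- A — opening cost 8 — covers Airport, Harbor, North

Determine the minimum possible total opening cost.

This is a weighted set-cover instance.
Choose T and H: together they cover Airport, Harbor, North, East — every zone.
Total opening cost: 3 + 6 = 9.
No cover costs less than 9.

9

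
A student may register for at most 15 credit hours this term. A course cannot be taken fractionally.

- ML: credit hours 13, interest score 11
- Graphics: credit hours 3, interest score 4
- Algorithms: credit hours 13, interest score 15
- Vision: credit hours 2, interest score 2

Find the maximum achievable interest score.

Take Algorithms and Vision: credit hours 13 + 2 = 15 ≤ 15, interest score 15 + 2 = 17.
No other feasible combination does better.

17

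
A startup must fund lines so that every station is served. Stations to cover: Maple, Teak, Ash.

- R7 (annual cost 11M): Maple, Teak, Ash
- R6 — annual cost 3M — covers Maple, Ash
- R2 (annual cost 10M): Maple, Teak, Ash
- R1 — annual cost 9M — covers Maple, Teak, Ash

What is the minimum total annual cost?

9

R1 alone covers Maple, Teak, Ash — every station.
Total annual cost: 9.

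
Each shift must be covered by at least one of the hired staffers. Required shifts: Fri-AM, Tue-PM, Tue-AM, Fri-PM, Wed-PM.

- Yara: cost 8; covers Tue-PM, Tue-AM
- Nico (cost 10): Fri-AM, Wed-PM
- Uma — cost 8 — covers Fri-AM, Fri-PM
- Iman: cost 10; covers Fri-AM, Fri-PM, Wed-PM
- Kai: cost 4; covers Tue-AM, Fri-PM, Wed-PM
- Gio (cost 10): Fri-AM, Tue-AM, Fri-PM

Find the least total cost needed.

The greedy cost-per-new-shift heuristic would pick Kai, Yara, and Uma for 20, but a cheaper cover exists.
Choose Yara and Iman: together they cover Fri-AM, Tue-PM, Tue-AM, Fri-PM, Wed-PM — every shift.
Total cost: 8 + 10 = 18.
No cover costs less than 18.

18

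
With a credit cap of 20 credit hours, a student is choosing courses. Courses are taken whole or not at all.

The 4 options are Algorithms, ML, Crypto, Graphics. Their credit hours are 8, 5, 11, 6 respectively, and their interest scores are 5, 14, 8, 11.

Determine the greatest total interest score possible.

This is a 0-1 knapsack instance.
Allowing fractional choices, the relaxed optimum would be about 31.5, but courses are indivisible.
ML + Graphics: credit hours 5 + 6 = 11 ≤ 20, interest score 14 + 11 = 25.
ML + Crypto: credit hours 5 + 11 = 16 ≤ 20, interest score 14 + 8 = 22.
Algorithms + ML + Graphics: credit hours 8 + 5 + 6 = 19 ≤ 20, interest score 5 + 14 + 11 = 30.
Best is Algorithms, ML, and Graphics with total interest score 30.

30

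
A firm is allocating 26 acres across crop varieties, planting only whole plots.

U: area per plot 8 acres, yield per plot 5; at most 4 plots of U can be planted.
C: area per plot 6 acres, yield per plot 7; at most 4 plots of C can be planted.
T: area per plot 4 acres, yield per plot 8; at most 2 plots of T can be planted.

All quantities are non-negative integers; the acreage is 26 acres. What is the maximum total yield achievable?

37

This is a bounded integer knapsack.
T has the best ratio (8/4); taking only T gives at most 2×8 = 16 (stopped by the supply cap of 2).
Mixing does better — 3×C and 2×T: area 26 ≤ 26, yield 3·7 + 2·8 = 37.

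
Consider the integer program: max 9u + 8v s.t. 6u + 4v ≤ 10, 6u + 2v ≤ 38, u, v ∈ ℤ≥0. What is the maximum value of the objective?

17

(u,v)=(1,1): 6·1+4·1=10≤10, 6·1+2·1=8≤38, objective 17.
(u,v)=(0,2): 6·0+4·2=8≤10, 6·0+2·2=4≤38, objective 16.
Maximum is 17 at (u,v)=(1,1).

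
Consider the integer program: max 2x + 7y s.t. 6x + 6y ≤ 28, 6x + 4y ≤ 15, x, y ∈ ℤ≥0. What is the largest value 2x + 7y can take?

21

(x,y)=(0,3) is feasible, giving 21.
(x,y)=(1,2) is feasible, giving 16.
(x,y)=(0,2) is feasible, giving 14.
Maximum is 21 at (x,y)=(0,3).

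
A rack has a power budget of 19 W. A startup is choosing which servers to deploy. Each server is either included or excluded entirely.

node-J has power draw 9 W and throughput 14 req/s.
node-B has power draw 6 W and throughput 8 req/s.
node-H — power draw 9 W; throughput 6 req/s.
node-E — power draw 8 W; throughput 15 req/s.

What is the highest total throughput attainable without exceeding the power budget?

29

This is a 0-1 knapsack instance.
node-J + node-E: power draw 9 + 8 = 17 ≤ 19, throughput 14 + 15 = 29.
node-B + node-E: power draw 6 + 8 = 14 ≤ 19, throughput 8 + 15 = 23.
Best is node-J and node-E with total throughput 29.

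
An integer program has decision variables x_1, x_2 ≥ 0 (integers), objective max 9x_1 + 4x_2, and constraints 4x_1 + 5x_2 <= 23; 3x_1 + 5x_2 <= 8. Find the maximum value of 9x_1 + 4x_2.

18

(x_1,x_2)=(2,0): 4·2+5·0=8≤23, 3·2+5·0=6≤8, objective 18.
(x_1,x_2)=(1,1): 4·1+5·1=9≤23, 3·1+5·1=8≤8, objective 13.
Maximum is 18 at (x_1,x_2)=(2,0).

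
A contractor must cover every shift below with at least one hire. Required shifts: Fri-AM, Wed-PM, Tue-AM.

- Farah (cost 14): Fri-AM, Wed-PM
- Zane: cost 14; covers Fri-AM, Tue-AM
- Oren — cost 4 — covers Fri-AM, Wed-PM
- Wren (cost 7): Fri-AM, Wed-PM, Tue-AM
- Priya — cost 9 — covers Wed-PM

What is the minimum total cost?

7

Wren alone covers Fri-AM, Wed-PM, Tue-AM — every shift.
Total cost: 7.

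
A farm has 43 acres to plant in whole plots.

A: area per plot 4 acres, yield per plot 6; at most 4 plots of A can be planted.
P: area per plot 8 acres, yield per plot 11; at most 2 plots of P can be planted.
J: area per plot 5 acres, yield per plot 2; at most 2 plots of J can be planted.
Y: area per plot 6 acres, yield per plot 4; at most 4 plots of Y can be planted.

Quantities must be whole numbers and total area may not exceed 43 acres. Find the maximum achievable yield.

52

4×A, 2×P, and 1×Y: area 38 ≤ 43, yield 4·6 + 2·11 + 1·4 = 50.
4×A, 2×P, 1×J, and 1×Y: area 43 ≤ 43, yield 4·6 + 2·11 + 1·2 + 1·4 = 52.
Best is 52.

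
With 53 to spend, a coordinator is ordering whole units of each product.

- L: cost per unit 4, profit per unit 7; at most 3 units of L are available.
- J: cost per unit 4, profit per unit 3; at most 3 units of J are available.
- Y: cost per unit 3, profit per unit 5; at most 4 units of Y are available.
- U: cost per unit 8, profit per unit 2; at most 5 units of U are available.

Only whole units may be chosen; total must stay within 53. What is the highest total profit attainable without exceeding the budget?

3×L, 3×J, 4×Y, and 1×U: cost 44 ≤ 53, profit 3·7 + 3·3 + 4·5 + 1·2 = 52.
3×L, 3×J, 4×Y, and 2×U: cost 52 ≤ 53, profit 3·7 + 3·3 + 4·5 + 2·2 = 54.
Best is 54.

54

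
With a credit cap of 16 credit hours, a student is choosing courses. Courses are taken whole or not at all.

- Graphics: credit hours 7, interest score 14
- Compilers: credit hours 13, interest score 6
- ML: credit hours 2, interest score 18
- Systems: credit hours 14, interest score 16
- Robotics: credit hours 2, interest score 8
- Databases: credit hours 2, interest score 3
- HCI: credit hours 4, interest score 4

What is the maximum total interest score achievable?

Graphics + ML + Robotics + HCI: credit hours 7 + 2 + 2 + 4 = 15 ≤ 16, interest score 14 + 18 + 8 + 4 = 44.
Graphics + ML + Robotics: credit hours 7 + 2 + 2 = 11 ≤ 16, interest score 14 + 18 + 8 = 40.
Graphics + ML + Robotics + Databases: credit hours 7 + 2 + 2 + 2 = 13 ≤ 16, interest score 14 + 18 + 8 + 3 = 43.
Best is Graphics, ML, Robotics, and HCI with total interest score 44.

44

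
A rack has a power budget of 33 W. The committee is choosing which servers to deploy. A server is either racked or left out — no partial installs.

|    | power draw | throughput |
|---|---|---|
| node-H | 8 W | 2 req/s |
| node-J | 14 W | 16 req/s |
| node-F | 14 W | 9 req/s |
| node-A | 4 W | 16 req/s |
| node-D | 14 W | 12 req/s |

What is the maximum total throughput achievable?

Allowing fractional choices, the relaxed optimum would be about 44.6, but servers are indivisible.
node-J + node-F + node-A: power draw 14 + 14 + 4 = 32 ≤ 33, throughput 16 + 9 + 16 = 41.
node-J + node-A + node-D: power draw 14 + 4 + 14 = 32 ≤ 33, throughput 16 + 16 + 12 = 44.
Best is node-J, node-A, and node-D with total throughput 44.

44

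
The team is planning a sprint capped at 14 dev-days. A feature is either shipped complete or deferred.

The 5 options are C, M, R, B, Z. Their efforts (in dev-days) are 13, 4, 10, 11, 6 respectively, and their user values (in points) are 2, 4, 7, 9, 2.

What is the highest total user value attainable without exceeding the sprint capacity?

11

Treat it as a binary knapsack problem.
R: effort 10 ≤ 14, user value 7.
M + R: effort 4 + 10 = 14 ≤ 14, user value 4 + 7 = 11.
B: effort 11 ≤ 14, user value 9.
Best is M and R with total user value 11.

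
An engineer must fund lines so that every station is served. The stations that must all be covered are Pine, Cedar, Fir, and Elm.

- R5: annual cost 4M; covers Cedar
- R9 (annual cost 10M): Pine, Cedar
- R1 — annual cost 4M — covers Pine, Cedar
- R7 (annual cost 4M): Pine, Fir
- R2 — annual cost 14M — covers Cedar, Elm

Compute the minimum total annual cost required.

18

Choose R7 and R2: together they cover Pine, Cedar, Fir, Elm — every station.
Total annual cost: 4 + 14 = 18.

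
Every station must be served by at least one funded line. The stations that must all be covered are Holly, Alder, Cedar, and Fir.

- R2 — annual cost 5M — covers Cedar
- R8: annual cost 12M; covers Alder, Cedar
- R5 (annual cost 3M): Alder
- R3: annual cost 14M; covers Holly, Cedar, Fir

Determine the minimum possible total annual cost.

17

Choose R5 and R3: together they cover Holly, Alder, Cedar, Fir — every station.
Total annual cost: 3 + 14 = 17.
No cover costs less than 17.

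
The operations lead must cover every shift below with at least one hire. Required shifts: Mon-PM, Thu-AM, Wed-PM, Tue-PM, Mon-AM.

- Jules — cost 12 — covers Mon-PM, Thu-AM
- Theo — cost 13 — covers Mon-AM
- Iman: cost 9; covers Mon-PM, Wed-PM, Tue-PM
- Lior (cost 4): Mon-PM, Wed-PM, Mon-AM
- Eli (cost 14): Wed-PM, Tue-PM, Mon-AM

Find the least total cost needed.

Choose Jules, Iman, and Lior: together they cover Mon-PM, Thu-AM, Wed-PM, Tue-PM, Mon-AM — every shift.
Total cost: 12 + 9 + 4 = 25.

25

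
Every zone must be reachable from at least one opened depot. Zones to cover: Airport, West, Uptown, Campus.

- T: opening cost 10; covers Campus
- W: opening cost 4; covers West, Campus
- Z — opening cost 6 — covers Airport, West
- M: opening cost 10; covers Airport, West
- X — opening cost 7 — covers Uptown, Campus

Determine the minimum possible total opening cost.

Choose Z and X: together they cover Airport, West, Uptown, Campus — every zone.
Total opening cost: 6 + 7 = 13.

13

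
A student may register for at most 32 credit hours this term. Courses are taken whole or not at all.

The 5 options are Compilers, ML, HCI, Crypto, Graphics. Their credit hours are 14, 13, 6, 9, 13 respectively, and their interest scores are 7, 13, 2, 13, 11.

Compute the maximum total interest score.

28

Take ML, HCI, and Crypto: credit hours 13 + 6 + 9 = 28 ≤ 32, interest score 13 + 2 + 13 = 28.
No other feasible combination does better.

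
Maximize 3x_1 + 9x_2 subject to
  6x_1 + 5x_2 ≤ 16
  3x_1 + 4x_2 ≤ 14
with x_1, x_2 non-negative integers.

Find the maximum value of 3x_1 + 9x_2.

(x_1,x_2)=(0,3): 6·0+5·3=15≤16, 3·0+4·3=12≤14, objective 27.
(x_1,x_2)=(1,2): 6·1+5·2=16≤16, 3·1+4·2=11≤14, objective 21.
Maximum is 27 at (x_1,x_2)=(0,3).

27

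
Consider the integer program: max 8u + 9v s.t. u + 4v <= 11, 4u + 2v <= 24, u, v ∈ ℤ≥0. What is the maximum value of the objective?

(u,v)=(5,1) is feasible, giving 49.
(u,v)=(6,0) is feasible, giving 48.
(u,v)=(4,1) is feasible, giving 41.
(u,v)=(5,0) is feasible, giving 40.
No feasible integer point exceeds 49.

49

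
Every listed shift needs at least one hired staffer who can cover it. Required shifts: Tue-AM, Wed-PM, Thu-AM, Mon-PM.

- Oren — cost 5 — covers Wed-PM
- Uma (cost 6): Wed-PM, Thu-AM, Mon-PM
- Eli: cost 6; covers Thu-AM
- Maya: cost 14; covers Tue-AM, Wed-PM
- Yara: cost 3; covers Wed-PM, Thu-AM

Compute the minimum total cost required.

20

This is an integer covering problem.
The greedy cost-per-new-shift heuristic would pick Yara, Uma, and Maya for 23, but a cheaper cover exists.
Choose Uma and Maya: together they cover Tue-AM, Wed-PM, Thu-AM, Mon-PM — every shift.
Total cost: 6 + 14 = 20.
No cover costs less than 20.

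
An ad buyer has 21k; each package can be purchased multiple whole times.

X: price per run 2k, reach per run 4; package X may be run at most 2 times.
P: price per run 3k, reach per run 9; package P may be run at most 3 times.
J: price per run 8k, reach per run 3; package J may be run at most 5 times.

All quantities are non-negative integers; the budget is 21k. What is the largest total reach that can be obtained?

This is a bounded integer knapsack.
2×X, 3×P, and 1×J: price 21 ≤ 21, reach 2·4 + 3·9 + 1·3 = 38.
2×X and 3×P: price 13 ≤ 21, reach 2·4 + 3·9 = 35.
Best is 38.

38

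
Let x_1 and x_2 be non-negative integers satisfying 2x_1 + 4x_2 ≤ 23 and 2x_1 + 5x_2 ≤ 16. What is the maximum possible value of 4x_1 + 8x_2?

(x_1,x_2)=(8,0) is feasible, giving 32.
(x_1,x_2)=(7,0) is feasible, giving 28.
No feasible integer point exceeds 32.

32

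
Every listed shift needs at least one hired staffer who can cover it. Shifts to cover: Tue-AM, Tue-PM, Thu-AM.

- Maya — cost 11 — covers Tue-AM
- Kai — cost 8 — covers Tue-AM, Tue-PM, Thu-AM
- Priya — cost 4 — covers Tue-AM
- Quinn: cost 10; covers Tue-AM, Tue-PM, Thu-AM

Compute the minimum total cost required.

Kai alone covers Tue-AM, Tue-PM, Thu-AM — every shift.
Total cost: 8.

8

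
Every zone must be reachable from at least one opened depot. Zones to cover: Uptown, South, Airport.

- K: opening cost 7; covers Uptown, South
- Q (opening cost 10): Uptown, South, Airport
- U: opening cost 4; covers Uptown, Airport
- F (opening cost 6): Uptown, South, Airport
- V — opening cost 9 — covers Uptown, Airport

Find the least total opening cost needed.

6

F alone covers Uptown, South, Airport — every zone.
Total opening cost: 6.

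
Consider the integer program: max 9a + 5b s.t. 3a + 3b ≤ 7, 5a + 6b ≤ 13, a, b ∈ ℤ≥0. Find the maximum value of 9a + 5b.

18

The continuous relaxation peaks at (2.33, 0) with value 21.00; rounding to a feasible lattice point costs some objective.
(a,b)=(2,0): 3·2+3·0=6≤7, 5·2+6·0=10≤13, objective 18.
(a,b)=(1,1): 3·1+3·1=6≤7, 5·1+6·1=11≤13, objective 14.
(a,b)=(1,0): 3·1+3·0=3≤7, 5·1+6·0=5≤13, objective 9.
The best lattice point is (2,0), giving 18.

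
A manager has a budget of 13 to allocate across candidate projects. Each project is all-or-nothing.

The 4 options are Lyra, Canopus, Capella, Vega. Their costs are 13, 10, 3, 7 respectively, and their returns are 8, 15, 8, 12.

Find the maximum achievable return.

23

Allowing fractional choices, the relaxed optimum would be about 24.5, but projects are indivisible.
Canopus + Capella: cost 10 + 3 = 13 ≤ 13, return 15 + 8 = 23.
Capella + Vega: cost 3 + 7 = 10 ≤ 13, return 8 + 12 = 20.
Best is Canopus and Capella with total return 23.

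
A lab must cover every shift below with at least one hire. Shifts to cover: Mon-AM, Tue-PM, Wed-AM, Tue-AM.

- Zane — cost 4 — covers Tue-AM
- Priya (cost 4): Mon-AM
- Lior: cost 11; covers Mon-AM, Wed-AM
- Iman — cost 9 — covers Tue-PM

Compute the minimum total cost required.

24

The greedy cost-per-new-shift heuristic would pick Zane, Priya, Iman, and Lior for 28, but a cheaper cover exists.
Choose Zane, Lior, and Iman: together they cover Mon-AM, Tue-PM, Wed-AM, Tue-AM — every shift.
Total cost: 4 + 11 + 9 = 24.
No cover costs less than 24.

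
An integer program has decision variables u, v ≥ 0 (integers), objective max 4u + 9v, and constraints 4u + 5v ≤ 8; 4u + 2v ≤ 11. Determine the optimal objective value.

9

(u,v)=(0,1): 4·0+5·1=5≤8, 4·0+2·1=2≤11, objective 9.
(u,v)=(1,0): 4·1+5·0=4≤8, 4·1+2·0=4≤11, objective 4.
(u,v)=(0,0): 4·0+5·0=0≤8, 4·0+2·0=0≤11, objective 0.
No feasible integer point exceeds 9.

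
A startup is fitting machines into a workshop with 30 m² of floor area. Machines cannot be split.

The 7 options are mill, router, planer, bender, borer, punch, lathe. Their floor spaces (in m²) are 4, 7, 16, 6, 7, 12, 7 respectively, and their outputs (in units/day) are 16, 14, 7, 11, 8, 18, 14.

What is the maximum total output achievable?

62

Allowing fractional choices, the relaxed optimum would be about 64.0, but machines are indivisible.
mill + router + bender + punch: floor space 4 + 7 + 6 + 12 = 29 ≤ 30, output 16 + 14 + 11 + 18 = 59.
mill + router + punch + lathe: floor space 4 + 7 + 12 + 7 = 30 ≤ 30, output 16 + 14 + 18 + 14 = 62.
mill + bender + punch + lathe: floor space 4 + 6 + 12 + 7 = 29 ≤ 30, output 16 + 11 + 18 + 14 = 59.
Best is mill, router, punch, and lathe with total output 62.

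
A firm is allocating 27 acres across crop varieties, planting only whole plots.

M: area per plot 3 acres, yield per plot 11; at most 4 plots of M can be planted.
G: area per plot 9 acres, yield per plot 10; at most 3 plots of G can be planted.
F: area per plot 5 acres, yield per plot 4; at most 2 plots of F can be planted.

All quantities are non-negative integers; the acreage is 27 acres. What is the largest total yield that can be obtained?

This is a bounded integer knapsack.
M has the best ratio (11/3); taking only M gives at most 4×11 = 44 (stopped by the supply cap of 4).
Mixing does better — 4×M, 1×G, and 1×F: area 26 ≤ 27, yield 4·11 + 1·10 + 1·4 = 58.

58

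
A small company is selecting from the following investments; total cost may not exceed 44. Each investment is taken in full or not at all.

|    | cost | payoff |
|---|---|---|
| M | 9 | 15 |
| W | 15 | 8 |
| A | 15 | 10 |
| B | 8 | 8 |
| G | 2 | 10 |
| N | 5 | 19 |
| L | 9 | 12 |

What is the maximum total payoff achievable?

66

This is an integer program with binary decision variables.
Allowing fractional choices, the relaxed optimum would be about 71.3, but investments are indivisible.
M + B + G + N + L: cost 9 + 8 + 2 + 5 + 9 = 33 ≤ 44, payoff 15 + 8 + 10 + 19 + 12 = 64.
M + A + G + N + L: cost 9 + 15 + 2 + 5 + 9 = 40 ≤ 44, payoff 15 + 10 + 10 + 19 + 12 = 66.
M + W + G + N + L: cost 9 + 15 + 2 + 5 + 9 = 40 ≤ 44, payoff 15 + 8 + 10 + 19 + 12 = 64.
Best is M, A, G, N, and L with total payoff 66.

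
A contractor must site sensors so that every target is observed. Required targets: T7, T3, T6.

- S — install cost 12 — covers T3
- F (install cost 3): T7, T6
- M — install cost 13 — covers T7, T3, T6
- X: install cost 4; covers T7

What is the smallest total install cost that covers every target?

The greedy cost-per-new-target heuristic would pick F and S for 15, but a cheaper cover exists.
M alone covers T7, T3, T6 — every target.
Total install cost: 13.
No cover costs less than 13.

13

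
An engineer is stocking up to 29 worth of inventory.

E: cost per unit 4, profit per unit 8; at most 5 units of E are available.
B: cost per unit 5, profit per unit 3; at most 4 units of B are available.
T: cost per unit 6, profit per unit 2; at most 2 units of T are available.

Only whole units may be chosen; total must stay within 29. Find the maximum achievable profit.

Take 5×E and 1×B: cost 25 ≤ 29, profit 5·8 + 1·3 = 43.
E has the best ratio (8/4) and is taken to its limit of 5; remaining capacity is filled optimally with the others.

43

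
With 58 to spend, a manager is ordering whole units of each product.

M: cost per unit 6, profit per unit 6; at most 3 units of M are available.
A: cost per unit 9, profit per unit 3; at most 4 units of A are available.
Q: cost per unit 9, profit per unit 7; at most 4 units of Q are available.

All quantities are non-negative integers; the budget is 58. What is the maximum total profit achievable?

M has the best ratio (6/6); taking only M gives at most 3×6 = 18 (stopped by the supply cap of 3).
Mixing does better — 3×M and 4×Q: cost 54 ≤ 58, profit 3·6 + 4·7 = 46.

46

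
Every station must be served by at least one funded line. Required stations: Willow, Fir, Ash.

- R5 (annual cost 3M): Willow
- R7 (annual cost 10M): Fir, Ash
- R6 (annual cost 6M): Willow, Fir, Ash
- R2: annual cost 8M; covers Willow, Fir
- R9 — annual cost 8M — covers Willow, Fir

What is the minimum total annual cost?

6

R6 alone covers Willow, Fir, Ash — every station.
Total annual cost: 6.
No cover costs less than 6.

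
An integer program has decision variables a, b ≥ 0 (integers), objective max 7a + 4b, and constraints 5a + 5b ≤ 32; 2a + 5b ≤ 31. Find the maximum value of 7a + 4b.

42

(a,b)=(6,0): 5·6+5·0=30≤32, 2·6+5·0=12≤31, objective 42.
(a,b)=(5,1): 5·5+5·1=30≤32, 2·5+5·1=15≤31, objective 39.
(a,b)=(5,0): 5·5+5·0=25≤32, 2·5+5·0=10≤31, objective 35.
No feasible integer point exceeds 42.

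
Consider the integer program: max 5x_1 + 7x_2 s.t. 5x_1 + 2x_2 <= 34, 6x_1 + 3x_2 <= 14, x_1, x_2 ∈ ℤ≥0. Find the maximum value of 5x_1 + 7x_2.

(x_1,x_2)=(0,4): 5·0+2·4=8≤34, 6·0+3·4=12≤14, objective 28.
(x_1,x_2)=(0,3): 5·0+2·3=6≤34, 6·0+3·3=9≤14, objective 21.
No feasible integer point exceeds 28.

28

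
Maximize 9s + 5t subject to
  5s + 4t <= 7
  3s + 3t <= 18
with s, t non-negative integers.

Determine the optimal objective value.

9

The continuous relaxation peaks at (1.4, 0) with value 12.60; rounding to a feasible lattice point costs some objective.
(s,t)=(1,0) is feasible, giving 9.
(s,t)=(0,1) is feasible, giving 5.
(s,t)=(0,0) is feasible, giving 0.
No feasible integer point exceeds 9.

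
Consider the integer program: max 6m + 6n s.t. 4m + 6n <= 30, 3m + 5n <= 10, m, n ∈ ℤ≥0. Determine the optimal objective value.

18

(m,n)=(3,0) is feasible, giving 18.
(m,n)=(2,0) is feasible, giving 12.
No feasible integer point exceeds 18.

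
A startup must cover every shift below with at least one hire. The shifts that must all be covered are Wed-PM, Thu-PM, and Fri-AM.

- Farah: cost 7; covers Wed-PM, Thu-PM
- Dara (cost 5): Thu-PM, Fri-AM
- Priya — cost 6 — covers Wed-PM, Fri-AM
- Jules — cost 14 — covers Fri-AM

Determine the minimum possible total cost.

11

Choose Dara and Priya: together they cover Wed-PM, Thu-PM, Fri-AM — every shift.
Total cost: 5 + 6 = 11.
No cover costs less than 11.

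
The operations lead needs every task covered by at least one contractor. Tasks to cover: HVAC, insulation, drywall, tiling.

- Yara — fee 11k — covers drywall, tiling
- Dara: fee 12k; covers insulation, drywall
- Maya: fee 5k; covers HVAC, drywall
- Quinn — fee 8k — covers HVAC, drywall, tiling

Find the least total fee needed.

The greedy cost-per-new-task heuristic would pick Maya, Quinn, and Dara for 25, but a cheaper cover exists.
Choose Dara and Quinn: together they cover HVAC, insulation, drywall, tiling — every task.
Total fee: 12 + 8 = 20.
No cover costs less than 20.

20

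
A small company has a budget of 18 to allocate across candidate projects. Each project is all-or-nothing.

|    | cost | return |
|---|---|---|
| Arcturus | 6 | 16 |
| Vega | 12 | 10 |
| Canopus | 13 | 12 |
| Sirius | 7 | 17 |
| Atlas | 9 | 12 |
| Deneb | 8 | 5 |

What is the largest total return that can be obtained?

33

Take Arcturus and Sirius: cost 6 + 7 = 13 ≤ 18, return 16 + 17 = 33.
No other feasible combination does better.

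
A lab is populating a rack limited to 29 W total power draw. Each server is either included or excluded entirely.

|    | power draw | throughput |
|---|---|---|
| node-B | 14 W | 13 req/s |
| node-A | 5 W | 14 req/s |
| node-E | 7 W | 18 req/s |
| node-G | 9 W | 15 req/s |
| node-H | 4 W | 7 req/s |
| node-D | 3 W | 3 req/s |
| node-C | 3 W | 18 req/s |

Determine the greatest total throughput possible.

Allowing fractional choices, the relaxed optimum would be about 73.0, but servers are indivisible.
node-A + node-E + node-G + node-H + node-C: power draw 5 + 7 + 9 + 4 + 3 = 28 ≤ 29, throughput 14 + 18 + 15 + 7 + 18 = 72.
node-A + node-E + node-G + node-D + node-C: power draw 5 + 7 + 9 + 3 + 3 = 27 ≤ 29, throughput 14 + 18 + 15 + 3 + 18 = 68.
node-A + node-E + node-G + node-C: power draw 5 + 7 + 9 + 3 = 24 ≤ 29, throughput 14 + 18 + 15 + 18 = 65.
Best is node-A, node-E, node-G, node-H, and node-C with total throughput 72.

72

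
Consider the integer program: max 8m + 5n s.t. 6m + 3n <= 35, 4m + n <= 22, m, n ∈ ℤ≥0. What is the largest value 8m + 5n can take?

55

(m,n)=(0,11): 6·0+3·11=33≤35, 4·0+1·11=11≤22, objective 55.
(m,n)=(0,10): 6·0+3·10=30≤35, 4·0+1·10=10≤22, objective 50.
Maximum is 55 at (m,n)=(0,11).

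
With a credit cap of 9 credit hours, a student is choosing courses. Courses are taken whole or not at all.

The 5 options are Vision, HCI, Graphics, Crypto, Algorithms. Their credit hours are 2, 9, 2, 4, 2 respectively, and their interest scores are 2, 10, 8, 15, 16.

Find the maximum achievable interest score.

Graphics + Crypto + Algorithms: credit hours 2 + 4 + 2 = 8 ≤ 9, interest score 8 + 15 + 16 = 39.
Vision + Crypto + Algorithms: credit hours 2 + 4 + 2 = 8 ≤ 9, interest score 2 + 15 + 16 = 33.
Best is Graphics, Crypto, and Algorithms with total interest score 39.

39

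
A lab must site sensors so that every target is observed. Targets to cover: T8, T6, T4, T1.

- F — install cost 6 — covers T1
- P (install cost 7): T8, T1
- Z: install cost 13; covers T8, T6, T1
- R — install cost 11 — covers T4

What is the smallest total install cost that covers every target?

24

The greedy cost-per-new-target heuristic would pick P, R, and Z for 31, but a cheaper cover exists.
Choose Z and R: together they cover T8, T6, T4, T1 — every target.
Total install cost: 13 + 11 = 24.
No cover costs less than 24.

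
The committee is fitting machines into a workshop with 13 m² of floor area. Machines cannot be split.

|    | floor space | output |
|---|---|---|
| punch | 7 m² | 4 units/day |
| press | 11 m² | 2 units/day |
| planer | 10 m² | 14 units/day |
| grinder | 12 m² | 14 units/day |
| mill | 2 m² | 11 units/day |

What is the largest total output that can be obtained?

25

Allowing fractional choices, the relaxed optimum would be about 26.2, but machines are indivisible.
planer + mill: floor space 10 + 2 = 12 ≤ 13, output 14 + 11 = 25.
planer: floor space 10 ≤ 13, output 14.
punch + mill: floor space 7 + 2 = 9 ≤ 13, output 4 + 11 = 15.
Best is planer and mill with total output 25.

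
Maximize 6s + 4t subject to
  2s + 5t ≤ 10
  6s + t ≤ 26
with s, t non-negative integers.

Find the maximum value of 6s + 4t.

24

(s,t)=(4,0) is feasible, giving 24.
(s,t)=(3,0) is feasible, giving 18.
Maximum is 24 at (s,t)=(4,0).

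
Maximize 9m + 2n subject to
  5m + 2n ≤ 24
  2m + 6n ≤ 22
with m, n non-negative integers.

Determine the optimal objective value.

The continuous relaxation peaks at (4.8, 0) with value 43.20; rounding to a feasible lattice point costs some objective.
(m,n)=(4,2): 5·4+2·2=24≤24, 2·4+6·2=20≤22, objective 40.
(m,n)=(4,1): 5·4+2·1=22≤24, 2·4+6·1=14≤22, objective 38.
(m,n)=(4,0): 5·4+2·0=20≤24, 2·4+6·0=8≤22, objective 36.
The best lattice point is (4,2), giving 40.

40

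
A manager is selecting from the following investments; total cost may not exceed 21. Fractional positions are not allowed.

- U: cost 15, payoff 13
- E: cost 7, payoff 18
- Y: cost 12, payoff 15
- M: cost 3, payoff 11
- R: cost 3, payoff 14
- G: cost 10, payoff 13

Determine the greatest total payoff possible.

Allowing fractional choices, the relaxed optimum would be about 53.4, but investments are indivisible.
E + M + R: cost 7 + 3 + 3 = 13 ≤ 21, payoff 18 + 11 + 14 = 43.
E + R + G: cost 7 + 3 + 10 = 20 ≤ 21, payoff 18 + 14 + 13 = 45.
E + M + G: cost 7 + 3 + 10 = 20 ≤ 21, payoff 18 + 11 + 13 = 42.
Best is E, R, and G with total payoff 45.

45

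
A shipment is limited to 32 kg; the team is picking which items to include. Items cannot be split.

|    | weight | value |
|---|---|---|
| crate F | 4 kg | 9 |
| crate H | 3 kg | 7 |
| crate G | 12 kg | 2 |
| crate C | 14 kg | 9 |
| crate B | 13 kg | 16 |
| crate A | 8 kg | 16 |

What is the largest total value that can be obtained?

This is an integer program with binary decision variables.
Allowing fractional choices, the relaxed optimum would be about 50.6, but items are indivisible.
crate F + crate H + crate B + crate A: weight 4 + 3 + 13 + 8 = 28 ≤ 32, value 9 + 7 + 16 + 16 = 48.
crate F + crate B + crate A: weight 4 + 13 + 8 = 25 ≤ 32, value 9 + 16 + 16 = 41.
crate F + crate H + crate C + crate A: weight 4 + 3 + 14 + 8 = 29 ≤ 32, value 9 + 7 + 9 + 16 = 41.
Best is crate F, crate H, crate B, and crate A with total value 48.

48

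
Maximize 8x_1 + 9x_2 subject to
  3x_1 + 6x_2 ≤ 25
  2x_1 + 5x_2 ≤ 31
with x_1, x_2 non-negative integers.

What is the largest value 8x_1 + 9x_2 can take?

64

(x_1,x_2)=(8,0): 3·8+6·0=24≤25, 2·8+5·0=16≤31, objective 64.
(x_1,x_2)=(7,0): 3·7+6·0=21≤25, 2·7+5·0=14≤31, objective 56.
The best lattice point is (8,0), giving 64.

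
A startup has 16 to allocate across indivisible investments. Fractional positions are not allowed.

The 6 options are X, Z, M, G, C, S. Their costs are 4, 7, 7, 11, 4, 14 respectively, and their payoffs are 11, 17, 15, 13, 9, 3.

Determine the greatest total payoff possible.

37

Take X, Z, and C: cost 4 + 7 + 4 = 15 ≤ 16, payoff 11 + 17 + 9 = 37.
No other feasible combination does better.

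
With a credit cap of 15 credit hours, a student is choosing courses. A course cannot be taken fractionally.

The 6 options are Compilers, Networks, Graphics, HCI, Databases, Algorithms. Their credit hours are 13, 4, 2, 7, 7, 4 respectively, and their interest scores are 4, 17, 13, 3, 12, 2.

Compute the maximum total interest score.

This is a 0-1 knapsack instance.
Allowing fractional choices, the relaxed optimum would be about 43.0, but courses are indivisible.
Networks + Graphics + HCI: credit hours 4 + 2 + 7 = 13 ≤ 15, interest score 17 + 13 + 3 = 33.
Networks + Graphics + Algorithms: credit hours 4 + 2 + 4 = 10 ≤ 15, interest score 17 + 13 + 2 = 32.
Networks + Graphics + Databases: credit hours 4 + 2 + 7 = 13 ≤ 15, interest score 17 + 13 + 12 = 42.
Best is Networks, Graphics, and Databases with total interest score 42.

42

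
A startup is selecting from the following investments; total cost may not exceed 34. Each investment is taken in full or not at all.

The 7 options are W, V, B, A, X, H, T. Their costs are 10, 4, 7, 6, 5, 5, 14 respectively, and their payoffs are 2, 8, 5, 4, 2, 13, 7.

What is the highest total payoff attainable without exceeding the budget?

34

V + A + X + H + T: cost 4 + 6 + 5 + 5 + 14 = 34 ≤ 34, payoff 8 + 4 + 2 + 13 + 7 = 34.
V + B + A + X + H: cost 4 + 7 + 6 + 5 + 5 = 27 ≤ 34, payoff 8 + 5 + 4 + 2 + 13 = 32.
V + B + H + T: cost 4 + 7 + 5 + 14 = 30 ≤ 34, payoff 8 + 5 + 13 + 7 = 33.
Best is V, A, X, H, and T with total payoff 34.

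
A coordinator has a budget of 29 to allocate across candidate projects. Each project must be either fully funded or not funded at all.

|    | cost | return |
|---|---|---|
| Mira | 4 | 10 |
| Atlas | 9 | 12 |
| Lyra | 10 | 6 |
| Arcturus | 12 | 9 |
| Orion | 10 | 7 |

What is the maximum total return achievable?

Mira + Atlas + Lyra: cost 4 + 9 + 10 = 23 ≤ 29, return 10 + 12 + 6 = 28.
Mira + Atlas + Arcturus: cost 4 + 9 + 12 = 25 ≤ 29, return 10 + 12 + 9 = 31.
Mira + Atlas + Orion: cost 4 + 9 + 10 = 23 ≤ 29, return 10 + 12 + 7 = 29.
Best is Mira, Atlas, and Arcturus with total return 31.

31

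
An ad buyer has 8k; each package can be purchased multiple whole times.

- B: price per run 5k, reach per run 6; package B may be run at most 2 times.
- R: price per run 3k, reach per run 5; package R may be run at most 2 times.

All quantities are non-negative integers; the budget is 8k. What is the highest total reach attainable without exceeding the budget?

This is a bounded integer knapsack.
R has the best ratio (5/3); taking only R gives at most 2×5 = 10 (stopped by the price limit).
Mixing does better — 1×B and 1×R: price 8 ≤ 8, reach 1·6 + 1·5 = 11.

11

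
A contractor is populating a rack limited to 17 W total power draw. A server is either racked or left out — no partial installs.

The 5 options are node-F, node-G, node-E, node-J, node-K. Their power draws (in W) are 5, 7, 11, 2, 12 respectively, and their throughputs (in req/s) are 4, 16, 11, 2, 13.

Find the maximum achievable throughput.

22

Allowing fractional choices, the relaxed optimum would be about 26.8, but servers are indivisible.
node-F + node-G + node-J: power draw 5 + 7 + 2 = 14 ≤ 17, throughput 4 + 16 + 2 = 22.
node-F + node-G: power draw 5 + 7 = 12 ≤ 17, throughput 4 + 16 = 20.
Best is node-F, node-G, and node-J with total throughput 22.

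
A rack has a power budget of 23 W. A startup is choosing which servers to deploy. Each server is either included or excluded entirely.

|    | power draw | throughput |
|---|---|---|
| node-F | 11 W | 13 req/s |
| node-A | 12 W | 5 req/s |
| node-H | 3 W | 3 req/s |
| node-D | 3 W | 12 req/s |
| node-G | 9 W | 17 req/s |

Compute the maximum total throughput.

42

node-F + node-H + node-G: power draw 11 + 3 + 9 = 23 ≤ 23, throughput 13 + 3 + 17 = 33.
node-F + node-D + node-G: power draw 11 + 3 + 9 = 23 ≤ 23, throughput 13 + 12 + 17 = 42.
Best is node-F, node-D, and node-G with total throughput 42.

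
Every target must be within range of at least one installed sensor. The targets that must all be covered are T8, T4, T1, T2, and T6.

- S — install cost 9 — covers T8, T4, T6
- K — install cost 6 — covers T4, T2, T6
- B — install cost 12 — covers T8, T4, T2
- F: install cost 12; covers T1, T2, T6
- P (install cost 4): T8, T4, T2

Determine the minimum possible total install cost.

This is a weighted set-cover instance.
The greedy cost-per-new-target heuristic would pick P, K, and F for 22, but a cheaper cover exists.
Choose F and P: together they cover T8, T4, T1, T2, T6 — every target.
Total install cost: 12 + 4 = 16.
No cover costs less than 16.

16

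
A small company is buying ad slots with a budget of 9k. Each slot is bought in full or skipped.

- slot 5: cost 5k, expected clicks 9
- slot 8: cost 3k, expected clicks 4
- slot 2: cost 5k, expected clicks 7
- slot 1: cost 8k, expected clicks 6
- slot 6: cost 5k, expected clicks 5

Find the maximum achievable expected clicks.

13

slot 8 + slot 2: cost 3 + 5 = 8 ≤ 9, expected clicks 4 + 7 = 11.
slot 5 + slot 8: cost 5 + 3 = 8 ≤ 9, expected clicks 9 + 4 = 13.
Best is slot 5 and slot 8 with total expected clicks 13.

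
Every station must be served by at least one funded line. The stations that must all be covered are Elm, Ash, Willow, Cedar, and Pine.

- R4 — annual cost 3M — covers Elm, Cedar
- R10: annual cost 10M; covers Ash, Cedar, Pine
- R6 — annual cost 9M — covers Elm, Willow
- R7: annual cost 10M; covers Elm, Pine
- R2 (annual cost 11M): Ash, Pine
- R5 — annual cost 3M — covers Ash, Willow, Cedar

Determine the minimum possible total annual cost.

The greedy cost-per-new-station heuristic would pick R5, R4, and R10 for 16, but a cheaper cover exists.
Choose R7 and R5: together they cover Elm, Ash, Willow, Cedar, Pine — every station.
Total annual cost: 10 + 3 = 13.
No cover costs less than 13.

13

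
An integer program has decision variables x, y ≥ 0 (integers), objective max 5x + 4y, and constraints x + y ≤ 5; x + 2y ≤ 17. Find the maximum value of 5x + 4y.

(x,y)=(5,0) is feasible, giving 25.
(x,y)=(4,1) is feasible, giving 24.
Maximum is 25 at (x,y)=(5,0).

25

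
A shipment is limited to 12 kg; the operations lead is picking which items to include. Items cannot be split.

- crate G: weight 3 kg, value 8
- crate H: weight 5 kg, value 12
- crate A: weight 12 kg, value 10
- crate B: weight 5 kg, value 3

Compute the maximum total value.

Allowing fractional choices, the relaxed optimum would be about 23.3, but items are indivisible.
crate H: weight 5 ≤ 12, value 12.
crate G + crate H: weight 3 + 5 = 8 ≤ 12, value 8 + 12 = 20.
crate H + crate B: weight 5 + 5 = 10 ≤ 12, value 12 + 3 = 15.
Best is crate G and crate H with total value 20.

20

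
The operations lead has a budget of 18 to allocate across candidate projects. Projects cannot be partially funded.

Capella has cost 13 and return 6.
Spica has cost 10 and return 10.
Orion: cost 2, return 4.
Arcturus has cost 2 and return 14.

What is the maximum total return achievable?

28

Take Spica, Orion, and Arcturus: cost 10 + 2 + 2 = 14 ≤ 18, return 10 + 4 + 14 = 28.
No other feasible combination does better.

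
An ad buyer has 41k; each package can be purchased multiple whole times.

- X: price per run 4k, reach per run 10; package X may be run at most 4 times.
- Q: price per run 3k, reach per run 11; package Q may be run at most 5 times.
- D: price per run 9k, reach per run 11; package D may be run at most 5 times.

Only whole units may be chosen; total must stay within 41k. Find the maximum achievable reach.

106

Q has the best ratio (11/3); taking only Q gives at most 5×11 = 55 (stopped by the supply cap of 5).
Mixing does better — 4×X, 5×Q, and 1×D: price 40 ≤ 41, reach 4·10 + 5·11 + 1·11 = 106.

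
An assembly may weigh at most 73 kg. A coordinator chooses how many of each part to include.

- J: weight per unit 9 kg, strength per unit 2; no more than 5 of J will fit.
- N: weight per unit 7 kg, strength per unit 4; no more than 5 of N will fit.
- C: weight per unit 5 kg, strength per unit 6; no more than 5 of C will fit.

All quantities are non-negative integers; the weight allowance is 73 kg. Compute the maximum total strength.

This is a bounded integer knapsack.
5×N and 5×C: weight 60 ≤ 73, strength 5·4 + 5·6 = 50.
1×J, 5×N, and 5×C: weight 69 ≤ 73, strength 1·2 + 5·4 + 5·6 = 52.
Best is 52.

52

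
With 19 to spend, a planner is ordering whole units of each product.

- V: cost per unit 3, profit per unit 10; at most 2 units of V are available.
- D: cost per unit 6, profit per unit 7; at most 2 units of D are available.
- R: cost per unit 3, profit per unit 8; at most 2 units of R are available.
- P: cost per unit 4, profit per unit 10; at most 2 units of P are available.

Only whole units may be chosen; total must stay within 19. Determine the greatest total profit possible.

V has the best ratio (10/3); taking only V gives at most 2×10 = 20 (stopped by the supply cap of 2).
Mixing does better — 2×V, 1×R, and 2×P: cost 17 ≤ 19, profit 2·10 + 1·8 + 2·10 = 48.

48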